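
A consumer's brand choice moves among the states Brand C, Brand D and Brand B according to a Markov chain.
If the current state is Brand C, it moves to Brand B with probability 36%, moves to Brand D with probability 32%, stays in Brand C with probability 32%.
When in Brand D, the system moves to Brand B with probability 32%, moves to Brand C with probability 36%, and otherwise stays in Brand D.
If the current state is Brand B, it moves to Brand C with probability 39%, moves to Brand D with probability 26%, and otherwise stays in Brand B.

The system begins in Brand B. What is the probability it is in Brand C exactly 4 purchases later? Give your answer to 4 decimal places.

0.3561

Propagate the distribution vector 4 purchases from Brand B.
After 0 purchases: (0.0000, 0.0000, 1.0000)
After 1 purchase: (0.3900, 0.2600, 0.3500)
After 2 purchases: (0.3549, 0.2990, 0.3461)
After 3 purchases: (0.3562, 0.2992, 0.3446)
After 4 purchases: (0.3561, 0.2993, 0.3446)
P(in Brand C after 4 purchases) = 0.3561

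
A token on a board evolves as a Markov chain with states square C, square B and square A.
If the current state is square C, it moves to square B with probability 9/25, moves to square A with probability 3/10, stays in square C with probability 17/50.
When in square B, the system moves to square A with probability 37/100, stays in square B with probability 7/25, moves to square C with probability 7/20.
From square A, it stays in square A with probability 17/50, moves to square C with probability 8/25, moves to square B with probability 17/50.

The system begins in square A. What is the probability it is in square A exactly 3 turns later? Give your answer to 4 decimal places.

0.3363

Propagate the distribution vector 3 turns from square A.
After 0 turns: (0.0000, 0.0000, 1.0000)
After 1 turn: (0.3200, 0.3400, 0.3400)
After 2 turns: (0.3366, 0.3260, 0.3374)
After 3 turns: (0.3365, 0.3272, 0.3363)
P(in square A after 3 turns) = 0.3363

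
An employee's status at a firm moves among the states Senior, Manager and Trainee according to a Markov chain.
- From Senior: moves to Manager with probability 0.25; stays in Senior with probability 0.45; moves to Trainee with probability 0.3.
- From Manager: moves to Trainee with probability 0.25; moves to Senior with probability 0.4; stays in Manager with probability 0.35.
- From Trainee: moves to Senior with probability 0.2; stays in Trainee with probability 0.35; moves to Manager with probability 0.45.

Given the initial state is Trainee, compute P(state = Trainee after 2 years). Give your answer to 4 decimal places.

0.2950

Sum over the intermediate state after 1 year:
P = P(Trainee→Senior)·P(Senior→Trainee) + P(Trainee→Manager)·P(Manager→Trainee) + P(Trainee→Trainee)·P(Trainee→Trainee)
  = 0.2×0.3 + 0.45×0.25 + 0.35×0.35
  = 0.0600 + 0.1125 + 0.1225 = 0.2950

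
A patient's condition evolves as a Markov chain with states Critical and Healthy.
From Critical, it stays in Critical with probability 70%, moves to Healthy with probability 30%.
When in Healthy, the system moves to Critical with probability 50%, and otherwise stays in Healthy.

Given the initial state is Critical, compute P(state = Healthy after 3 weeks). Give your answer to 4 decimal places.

0.3720

Propagate the distribution vector 3 weeks from Critical.
After 0 weeks: (1.0000, 0.0000)
After 1 week: (0.7000, 0.3000)
After 2 weeks: (0.6400, 0.3600)
After 3 weeks: (0.6280, 0.3720)
P(in Healthy after 3 weeks) = 0.3720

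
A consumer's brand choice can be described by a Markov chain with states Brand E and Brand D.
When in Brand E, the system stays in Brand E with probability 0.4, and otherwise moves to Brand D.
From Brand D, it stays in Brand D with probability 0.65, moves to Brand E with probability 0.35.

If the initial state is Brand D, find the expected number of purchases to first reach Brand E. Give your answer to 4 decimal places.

2.8571

Let t(s) be the expected number of purchases to first reach Brand E from state s, with t(Brand E) = 0. Conditioning on the first purchase:
t(Brand D) = 1 + 0.65·t(Brand D)
Solving: t(Brand D) = 2.8571.
Expected purchases from Brand D to Brand E: 2.8571.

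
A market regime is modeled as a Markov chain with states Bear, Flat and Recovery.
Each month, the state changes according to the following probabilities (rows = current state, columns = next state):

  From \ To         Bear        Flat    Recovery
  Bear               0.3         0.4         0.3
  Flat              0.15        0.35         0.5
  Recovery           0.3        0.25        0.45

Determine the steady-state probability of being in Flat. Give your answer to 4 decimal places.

Let the stationary distribution be π with π = πP and π_1 + π_2 + π_3 = 1.
π_1 = 0.3·π_1 + 0.15·π_2 + 0.3·π_3
π_2 = 0.4·π_1 + 0.35·π_2 + 0.25·π_3
Solving with the normalization constraint gives π = (0.2520, 0.3198, 0.4282).
So the stationary probability of Flat is 0.3198.

0.3198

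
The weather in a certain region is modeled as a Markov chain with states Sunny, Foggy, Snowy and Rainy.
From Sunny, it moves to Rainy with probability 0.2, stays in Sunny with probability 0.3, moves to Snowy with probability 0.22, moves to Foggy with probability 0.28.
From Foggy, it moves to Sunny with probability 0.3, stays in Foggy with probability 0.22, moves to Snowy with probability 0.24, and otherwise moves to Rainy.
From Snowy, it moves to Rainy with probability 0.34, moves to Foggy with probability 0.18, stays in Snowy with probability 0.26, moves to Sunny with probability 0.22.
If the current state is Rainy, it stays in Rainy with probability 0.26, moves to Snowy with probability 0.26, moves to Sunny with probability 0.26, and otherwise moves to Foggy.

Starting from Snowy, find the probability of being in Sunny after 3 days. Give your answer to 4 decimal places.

0.2696

Propagate the distribution vector 3 days from Snowy.
After 0 days: (0.0000, 0.0000, 1.0000, 0.0000)
After 1 day: (0.2200, 0.1800, 0.2600, 0.3400)
After 2 days: (0.2656, 0.2228, 0.2476, 0.2640)
After 3 days: (0.2696, 0.2260, 0.2449, 0.2594)
P(in Sunny after 3 days) = 0.2696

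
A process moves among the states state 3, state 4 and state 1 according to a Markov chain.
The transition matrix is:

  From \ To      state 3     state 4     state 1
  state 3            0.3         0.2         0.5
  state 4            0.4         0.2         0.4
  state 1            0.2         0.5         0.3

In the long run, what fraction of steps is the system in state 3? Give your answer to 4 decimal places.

0.2927

Let the stationary distribution be π with π = πP and π_1 + π_2 + π_3 = 1.
π_1 = 0.3·π_1 + 0.4·π_2 + 0.2·π_3
π_2 = 0.2·π_1 + 0.2·π_2 + 0.5·π_3
Solving with the normalization constraint gives π = (0.2927, 0.3171, 0.3902).
So the stationary probability of state 3 is 0.2927.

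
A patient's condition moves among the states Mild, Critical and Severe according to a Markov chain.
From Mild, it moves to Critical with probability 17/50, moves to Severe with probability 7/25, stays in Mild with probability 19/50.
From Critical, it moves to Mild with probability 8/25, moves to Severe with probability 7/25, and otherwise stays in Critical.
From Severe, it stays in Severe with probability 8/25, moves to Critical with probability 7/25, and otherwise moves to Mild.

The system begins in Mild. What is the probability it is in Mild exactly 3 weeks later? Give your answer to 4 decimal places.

0.3652

Propagate the distribution vector 3 weeks from Mild.
After 0 weeks: (1.0000, 0.0000, 0.0000)
After 1 week: (0.3800, 0.3400, 0.2800)
After 2 weeks: (0.3652, 0.3436, 0.2912)
After 3 weeks: (0.3652, 0.3431, 0.2916)
P(in Mild after 3 weeks) = 0.3652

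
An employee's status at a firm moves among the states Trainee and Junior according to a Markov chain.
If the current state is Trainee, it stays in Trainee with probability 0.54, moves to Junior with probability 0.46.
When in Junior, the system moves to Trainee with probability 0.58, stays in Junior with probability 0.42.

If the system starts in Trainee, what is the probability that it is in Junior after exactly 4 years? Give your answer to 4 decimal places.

0.4423

Propagate the distribution vector 4 years from Trainee.
After 0 years: (1.0000, 0.0000)
After 1 year: (0.5400, 0.4600)
After 2 years: (0.5584, 0.4416)
After 3 years: (0.5577, 0.4423)
After 4 years: (0.5577, 0.4423)
P(in Junior after 4 years) = 0.4423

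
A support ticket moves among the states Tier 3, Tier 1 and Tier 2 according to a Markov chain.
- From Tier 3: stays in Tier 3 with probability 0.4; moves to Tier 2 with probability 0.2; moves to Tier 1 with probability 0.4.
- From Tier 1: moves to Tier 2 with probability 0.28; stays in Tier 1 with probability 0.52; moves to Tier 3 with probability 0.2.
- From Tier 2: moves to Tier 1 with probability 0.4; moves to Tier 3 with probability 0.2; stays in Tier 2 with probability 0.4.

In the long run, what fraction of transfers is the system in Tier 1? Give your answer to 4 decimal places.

0.4545

Let the stationary distribution be π with π = πP and π_1 + π_2 + π_3 = 1.
π_1 = 0.4·π_1 + 0.2·π_2 + 0.2·π_3
π_2 = 0.4·π_1 + 0.52·π_2 + 0.4·π_3
Solving with the normalization constraint gives π = (0.2500, 0.4545, 0.2955).
So the stationary probability of Tier 1 is 0.4545.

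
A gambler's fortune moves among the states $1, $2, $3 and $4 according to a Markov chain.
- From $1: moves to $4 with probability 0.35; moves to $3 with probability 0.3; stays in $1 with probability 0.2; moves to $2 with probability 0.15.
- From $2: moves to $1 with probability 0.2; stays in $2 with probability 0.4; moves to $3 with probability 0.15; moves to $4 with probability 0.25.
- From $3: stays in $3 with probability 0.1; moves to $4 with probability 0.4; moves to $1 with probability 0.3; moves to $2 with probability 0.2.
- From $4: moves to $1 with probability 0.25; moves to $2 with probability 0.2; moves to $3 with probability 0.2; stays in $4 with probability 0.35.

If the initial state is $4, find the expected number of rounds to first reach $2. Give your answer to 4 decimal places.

Let t(s) be the expected number of rounds to first reach $2 from state s, with t($2) = 0. Conditioning on the first round:
t($1) = 1 + 0.2·t($1) + 0.3·t($3) + 0.35·t($4)
t($3) = 1 + 0.3·t($1) + 0.1·t($3) + 0.4·t($4)
t($4) = 1 + 0.25·t($1) + 0.2·t($3) + 0.35·t($4)
Solving: t($1) = 5.5852, t($3) = 5.3418, t($4) = 5.3302.
Expected rounds from $4 to $2: 5.3302.

5.3302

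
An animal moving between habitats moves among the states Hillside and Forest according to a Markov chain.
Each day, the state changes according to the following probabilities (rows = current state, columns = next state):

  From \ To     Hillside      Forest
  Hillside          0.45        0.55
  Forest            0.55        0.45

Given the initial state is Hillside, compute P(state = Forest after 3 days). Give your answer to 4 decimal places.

0.5005

Propagate the distribution vector 3 days from Hillside.
After 0 days: (1.0000, 0.0000)
After 1 day: (0.4500, 0.5500)
After 2 days: (0.5050, 0.4950)
After 3 days: (0.4995, 0.5005)
P(in Forest after 3 days) = 0.5005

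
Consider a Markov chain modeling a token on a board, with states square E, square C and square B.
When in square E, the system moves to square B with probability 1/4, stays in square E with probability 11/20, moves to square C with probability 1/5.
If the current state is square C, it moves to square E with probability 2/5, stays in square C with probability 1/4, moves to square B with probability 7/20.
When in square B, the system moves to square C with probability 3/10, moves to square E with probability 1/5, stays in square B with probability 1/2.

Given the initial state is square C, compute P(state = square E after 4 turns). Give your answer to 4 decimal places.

0.3848

Propagate the distribution vector 4 turns from square C.
After 0 turns: (0.0000, 1.0000, 0.0000)
After 1 turn: (0.4000, 0.2500, 0.3500)
After 2 turns: (0.3900, 0.2475, 0.3625)
After 3 turns: (0.3860, 0.2486, 0.3654)
After 4 turns: (0.3848, 0.2490, 0.3662)
P(in square E after 4 turns) = 0.3848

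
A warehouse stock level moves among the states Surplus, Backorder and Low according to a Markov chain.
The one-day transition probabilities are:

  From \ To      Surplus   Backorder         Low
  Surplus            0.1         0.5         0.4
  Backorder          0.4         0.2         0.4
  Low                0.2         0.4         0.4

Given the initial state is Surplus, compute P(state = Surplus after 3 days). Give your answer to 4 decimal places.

0.2330

Propagate the distribution vector 3 days from Surplus.
After 0 days: (1.0000, 0.0000, 0.0000)
After 1 day: (0.1000, 0.5000, 0.4000)
After 2 days: (0.2900, 0.3100, 0.4000)
After 3 days: (0.2330, 0.3670, 0.4000)
P(in Surplus after 3 days) = 0.2330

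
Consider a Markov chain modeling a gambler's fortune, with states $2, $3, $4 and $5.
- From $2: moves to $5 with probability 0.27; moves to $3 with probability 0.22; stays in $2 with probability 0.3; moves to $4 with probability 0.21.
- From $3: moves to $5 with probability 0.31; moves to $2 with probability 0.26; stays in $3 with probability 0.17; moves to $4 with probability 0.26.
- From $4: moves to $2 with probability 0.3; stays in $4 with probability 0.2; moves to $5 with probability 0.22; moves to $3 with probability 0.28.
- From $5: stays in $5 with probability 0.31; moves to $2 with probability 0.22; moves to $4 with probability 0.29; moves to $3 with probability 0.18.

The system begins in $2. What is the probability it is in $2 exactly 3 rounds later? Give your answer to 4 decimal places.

0.2692

Propagate the distribution vector 3 rounds from $2.
After 0 rounds: (1.0000, 0.0000, 0.0000, 0.0000)
After 1 round: (0.3000, 0.2200, 0.2100, 0.2700)
After 2 rounds: (0.2696, 0.2108, 0.2405, 0.2791)
After 3 rounds: (0.2692, 0.2127, 0.2405, 0.2776)
P(in $2 after 3 rounds) = 0.2692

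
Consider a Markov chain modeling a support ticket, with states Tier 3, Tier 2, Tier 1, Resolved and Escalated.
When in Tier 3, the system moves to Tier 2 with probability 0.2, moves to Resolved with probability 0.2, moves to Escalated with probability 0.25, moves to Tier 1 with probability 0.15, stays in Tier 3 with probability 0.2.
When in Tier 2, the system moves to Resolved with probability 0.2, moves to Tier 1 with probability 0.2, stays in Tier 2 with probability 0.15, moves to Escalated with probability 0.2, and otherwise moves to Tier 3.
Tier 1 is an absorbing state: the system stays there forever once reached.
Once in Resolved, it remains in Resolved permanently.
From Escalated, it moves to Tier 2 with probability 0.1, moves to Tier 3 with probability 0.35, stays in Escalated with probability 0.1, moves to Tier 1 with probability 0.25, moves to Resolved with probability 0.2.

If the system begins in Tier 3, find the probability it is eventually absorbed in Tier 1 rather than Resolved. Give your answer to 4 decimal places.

0.4730

Let h(s) be the probability of absorption at Tier 1 starting from transient state s. Then h(Tier 1) = 1 and h(Resolved) = 0. By first-step analysis:
h(Tier 3) = 0.2·h(Tier 3) + 0.2·h(Tier 2) + 0.15·1 + 0.2·0 + 0.25·h(Escalated)
h(Tier 2) = 0.25·h(Tier 3) + 0.15·h(Tier 2) + 0.2·1 + 0.2·0 + 0.2·h(Escalated)
h(Escalated) = 0.35·h(Tier 3) + 0.1·h(Tier 2) + 0.25·1 + 0.2·0 + 0.1·h(Escalated)
Solving: h(Tier 3) = 0.4730, h(Tier 2) = 0.4960, h(Escalated) = 0.5168.
Starting from Tier 3, the probability is 0.4730.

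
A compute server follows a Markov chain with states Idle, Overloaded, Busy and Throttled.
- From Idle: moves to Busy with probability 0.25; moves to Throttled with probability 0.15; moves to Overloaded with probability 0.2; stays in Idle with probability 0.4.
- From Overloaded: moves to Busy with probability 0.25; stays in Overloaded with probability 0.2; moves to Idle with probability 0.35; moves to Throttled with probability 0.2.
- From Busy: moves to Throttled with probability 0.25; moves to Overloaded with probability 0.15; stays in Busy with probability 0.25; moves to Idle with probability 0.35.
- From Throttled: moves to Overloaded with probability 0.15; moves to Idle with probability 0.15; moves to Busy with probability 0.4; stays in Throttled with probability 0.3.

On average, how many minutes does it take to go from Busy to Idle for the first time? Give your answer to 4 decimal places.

3.3441

Let t(s) be the expected number of minutes to first reach Idle from state s, with t(Idle) = 0. Conditioning on the first minute:
t(Overloaded) = 1 + 0.2·t(Overloaded) + 0.25·t(Busy) + 0.2·t(Throttled)
t(Busy) = 1 + 0.15·t(Overloaded) + 0.25·t(Busy) + 0.25·t(Throttled)
t(Throttled) = 1 + 0.15·t(Overloaded) + 0.4·t(Busy) + 0.3·t(Throttled)
Solving: t(Overloaded) = 3.3071, t(Busy) = 3.3441, t(Throttled) = 4.0482.
Expected minutes from Busy to Idle: 3.3441.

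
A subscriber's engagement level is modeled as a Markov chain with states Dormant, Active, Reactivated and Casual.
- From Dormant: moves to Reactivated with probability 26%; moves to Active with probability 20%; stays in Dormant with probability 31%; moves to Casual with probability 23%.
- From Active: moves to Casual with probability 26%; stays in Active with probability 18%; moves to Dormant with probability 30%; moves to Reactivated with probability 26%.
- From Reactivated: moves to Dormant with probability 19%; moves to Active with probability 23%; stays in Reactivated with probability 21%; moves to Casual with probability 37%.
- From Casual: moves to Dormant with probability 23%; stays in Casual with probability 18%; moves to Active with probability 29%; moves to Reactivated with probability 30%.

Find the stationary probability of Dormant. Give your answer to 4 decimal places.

Let the stationary distribution be π with π = πP and π_1 + π_2 + π_3 + π_4 = 1.
π_1 = 0.31·π_1 + 0.3·π_2 + 0.19·π_3 + 0.23·π_4
π_2 = 0.2·π_1 + 0.18·π_2 + 0.23·π_3 + 0.29·π_4
π_3 = 0.26·π_1 + 0.26·π_2 + 0.21·π_3 + 0.3·π_4
Solving with the normalization constraint gives π = (0.2560, 0.2266, 0.2575, 0.2599).
So the stationary probability of Dormant is 0.2560.

0.2560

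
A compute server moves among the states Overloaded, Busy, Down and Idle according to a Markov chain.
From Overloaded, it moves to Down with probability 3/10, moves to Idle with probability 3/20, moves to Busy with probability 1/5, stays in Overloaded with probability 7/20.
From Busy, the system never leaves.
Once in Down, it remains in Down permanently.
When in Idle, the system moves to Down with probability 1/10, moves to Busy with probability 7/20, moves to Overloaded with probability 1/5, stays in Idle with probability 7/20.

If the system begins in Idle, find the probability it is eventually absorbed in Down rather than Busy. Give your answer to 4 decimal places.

Let h(s) be the probability of absorption at Down starting from transient state s. Then h(Down) = 1 and h(Busy) = 0. By first-step analysis:
h(Overloaded) = 0.35·h(Overloaded) + 0.2·0 + 0.3·1 + 0.15·h(Idle)
h(Idle) = 0.2·h(Overloaded) + 0.35·0 + 0.1·1 + 0.35·h(Idle)
Solving: h(Overloaded) = 0.5350, h(Idle) = 0.3185.
Starting from Idle, the probability is 0.3185.

0.3185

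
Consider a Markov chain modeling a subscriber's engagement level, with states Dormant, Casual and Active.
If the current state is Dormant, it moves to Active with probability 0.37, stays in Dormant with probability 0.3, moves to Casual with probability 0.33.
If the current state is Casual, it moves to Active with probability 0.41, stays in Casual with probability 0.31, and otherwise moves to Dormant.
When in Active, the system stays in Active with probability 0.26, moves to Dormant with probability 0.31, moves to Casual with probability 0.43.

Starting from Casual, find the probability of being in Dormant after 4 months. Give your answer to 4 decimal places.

0.2963

Propagate the distribution vector 4 months from Casual.
After 0 months: (0.0000, 1.0000, 0.0000)
After 1 month: (0.2800, 0.3100, 0.4100)
After 2 months: (0.2979, 0.3648, 0.3373)
After 3 months: (0.2961, 0.3564, 0.3475)
After 4 months: (0.2963, 0.3576, 0.3460)
P(in Dormant after 4 months) = 0.2963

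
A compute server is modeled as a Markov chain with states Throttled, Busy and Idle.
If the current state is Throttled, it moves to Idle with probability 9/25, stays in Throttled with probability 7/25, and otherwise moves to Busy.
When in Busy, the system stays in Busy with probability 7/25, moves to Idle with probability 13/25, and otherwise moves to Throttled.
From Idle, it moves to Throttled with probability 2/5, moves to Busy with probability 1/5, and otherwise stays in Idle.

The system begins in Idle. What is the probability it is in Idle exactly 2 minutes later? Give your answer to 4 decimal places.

Sum over the intermediate state after 1 minute:
P = P(Idle→Throttled)·P(Throttled→Idle) + P(Idle→Busy)·P(Busy→Idle) + P(Idle→Idle)·P(Idle→Idle)
  = 0.4×0.36 + 0.2×0.52 + 0.4×0.4
  = 0.1440 + 0.1040 + 0.1600 = 0.4080

0.4080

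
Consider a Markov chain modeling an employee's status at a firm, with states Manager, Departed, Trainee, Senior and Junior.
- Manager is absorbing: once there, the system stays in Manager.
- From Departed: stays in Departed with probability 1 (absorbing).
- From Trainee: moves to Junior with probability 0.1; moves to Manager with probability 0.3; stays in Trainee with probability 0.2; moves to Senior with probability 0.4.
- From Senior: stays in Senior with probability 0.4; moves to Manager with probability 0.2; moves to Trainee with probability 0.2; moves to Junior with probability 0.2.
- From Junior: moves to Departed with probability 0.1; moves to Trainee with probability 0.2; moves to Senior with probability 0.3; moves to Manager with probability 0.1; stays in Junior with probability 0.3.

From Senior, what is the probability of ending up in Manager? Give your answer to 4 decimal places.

Let h(s) be the probability of absorption at Manager starting from transient state s. Then h(Manager) = 1 and h(Departed) = 0. By first-step analysis:
h(Trainee) = 0.3·1 + 0.2·h(Trainee) + 0.4·h(Senior) + 0.1·h(Junior)
h(Senior) = 0.2·1 + 0.2·h(Trainee) + 0.4·h(Senior) + 0.2·h(Junior)
h(Junior) = 0.1·1 + 0.1·0 + 0.2·h(Trainee) + 0.3·h(Senior) + 0.3·h(Junior)
Solving: h(Trainee) = 0.9293, h(Senior) = 0.9091, h(Junior) = 0.7980.
Starting from Senior, the probability is 0.9091.

0.9091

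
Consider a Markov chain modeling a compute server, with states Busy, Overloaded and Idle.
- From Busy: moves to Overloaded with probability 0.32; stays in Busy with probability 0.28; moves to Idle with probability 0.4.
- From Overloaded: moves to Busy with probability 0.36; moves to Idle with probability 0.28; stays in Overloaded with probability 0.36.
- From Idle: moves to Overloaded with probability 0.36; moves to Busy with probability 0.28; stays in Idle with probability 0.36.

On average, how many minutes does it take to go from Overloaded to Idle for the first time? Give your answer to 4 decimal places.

3.1250

Let t(s) be the expected number of minutes to first reach Idle from state s, with t(Idle) = 0. Conditioning on the first minute:
t(Busy) = 1 + 0.28·t(Busy) + 0.32·t(Overloaded)
t(Overloaded) = 1 + 0.36·t(Busy) + 0.36·t(Overloaded)
Solving: t(Busy) = 2.7778, t(Overloaded) = 3.1250.
Expected minutes from Overloaded to Idle: 3.1250.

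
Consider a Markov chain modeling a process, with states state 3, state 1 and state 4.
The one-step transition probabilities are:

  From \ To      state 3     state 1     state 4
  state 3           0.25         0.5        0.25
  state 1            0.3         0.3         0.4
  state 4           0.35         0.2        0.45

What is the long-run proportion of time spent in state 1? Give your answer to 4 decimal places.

0.3234

Let the stationary distribution be π with π = πP and π_1 + π_2 + π_3 = 1.
π_1 = 0.25·π_1 + 0.3·π_2 + 0.35·π_3
π_2 = 0.5·π_1 + 0.3·π_2 + 0.2·π_3
Solving with the normalization constraint gives π = (0.3035, 0.3234, 0.3731).
So the stationary probability of state 1 is 0.3234.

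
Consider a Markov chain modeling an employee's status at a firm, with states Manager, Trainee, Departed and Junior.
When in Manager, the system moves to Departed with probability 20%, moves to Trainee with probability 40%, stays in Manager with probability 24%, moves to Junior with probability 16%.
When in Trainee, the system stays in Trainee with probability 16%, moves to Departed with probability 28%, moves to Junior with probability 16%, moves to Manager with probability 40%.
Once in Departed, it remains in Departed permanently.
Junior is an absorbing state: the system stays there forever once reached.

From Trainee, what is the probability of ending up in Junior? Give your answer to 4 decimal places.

Let h(s) be the probability of absorption at Junior starting from transient state s. Then h(Junior) = 1 and h(Departed) = 0. By first-step analysis:
h(Manager) = 0.24·h(Manager) + 0.4·h(Trainee) + 0.2·0 + 0.16·1
h(Trainee) = 0.4·h(Manager) + 0.16·h(Trainee) + 0.28·0 + 0.16·1
Solving: h(Manager) = 0.4147, h(Trainee) = 0.3880.
Starting from Trainee, the probability is 0.3880.

0.3880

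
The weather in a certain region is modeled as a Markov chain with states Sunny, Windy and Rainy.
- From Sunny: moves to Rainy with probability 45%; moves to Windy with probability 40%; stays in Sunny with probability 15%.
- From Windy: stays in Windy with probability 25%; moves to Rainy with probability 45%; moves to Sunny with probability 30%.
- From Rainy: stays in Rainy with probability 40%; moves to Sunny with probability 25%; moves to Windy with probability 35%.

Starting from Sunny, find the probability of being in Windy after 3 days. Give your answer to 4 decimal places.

0.3310

Propagate the distribution vector 3 days from Sunny.
After 0 days: (1.0000, 0.0000, 0.0000)
After 1 day: (0.1500, 0.4000, 0.4500)
After 2 days: (0.2550, 0.3175, 0.4275)
After 3 days: (0.2404, 0.3310, 0.4286)
P(in Windy after 3 days) = 0.3310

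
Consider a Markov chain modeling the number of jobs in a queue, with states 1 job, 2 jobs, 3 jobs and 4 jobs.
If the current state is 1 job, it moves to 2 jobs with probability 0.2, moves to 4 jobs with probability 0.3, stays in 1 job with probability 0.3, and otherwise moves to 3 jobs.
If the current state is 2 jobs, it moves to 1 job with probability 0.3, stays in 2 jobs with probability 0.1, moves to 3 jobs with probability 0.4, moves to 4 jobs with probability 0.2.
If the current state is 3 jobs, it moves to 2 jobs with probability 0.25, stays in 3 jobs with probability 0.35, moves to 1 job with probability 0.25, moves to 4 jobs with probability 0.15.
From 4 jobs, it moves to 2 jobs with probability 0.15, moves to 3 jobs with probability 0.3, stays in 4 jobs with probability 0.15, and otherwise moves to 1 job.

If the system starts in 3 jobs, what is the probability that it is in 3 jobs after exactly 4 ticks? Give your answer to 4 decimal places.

0.3036

Propagate the distribution vector 4 ticks from 3 jobs.
After 0 ticks: (0.0000, 0.0000, 1.0000, 0.0000)
After 1 tick: (0.2500, 0.2500, 0.3500, 0.1500)
After 2 ticks: (0.2975, 0.1850, 0.3175, 0.2000)
After 3 ticks: (0.3041, 0.1874, 0.3046, 0.2039)
After 4 ticks: (0.3052, 0.1863, 0.3036, 0.2050)
P(in 3 jobs after 4 ticks) = 0.3036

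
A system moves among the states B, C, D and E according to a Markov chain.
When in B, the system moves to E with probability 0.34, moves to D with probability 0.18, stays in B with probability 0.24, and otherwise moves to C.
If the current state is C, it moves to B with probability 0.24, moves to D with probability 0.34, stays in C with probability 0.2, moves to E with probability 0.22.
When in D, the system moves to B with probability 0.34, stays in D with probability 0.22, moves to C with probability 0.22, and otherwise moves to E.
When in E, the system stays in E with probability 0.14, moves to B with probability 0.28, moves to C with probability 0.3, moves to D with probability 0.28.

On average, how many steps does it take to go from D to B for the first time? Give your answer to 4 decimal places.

3.2829

Let t(s) be the expected number of steps to first reach B from state s, with t(B) = 0. Conditioning on the first step:
t(C) = 1 + 0.2·t(C) + 0.34·t(D) + 0.22·t(E)
t(D) = 1 + 0.22·t(C) + 0.22·t(D) + 0.22·t(E)
t(E) = 1 + 0.3·t(C) + 0.28·t(D) + 0.14·t(E)
Solving: t(C) = 3.6047, t(D) = 3.2829, t(E) = 3.4891.
Expected steps from D to B: 3.2829.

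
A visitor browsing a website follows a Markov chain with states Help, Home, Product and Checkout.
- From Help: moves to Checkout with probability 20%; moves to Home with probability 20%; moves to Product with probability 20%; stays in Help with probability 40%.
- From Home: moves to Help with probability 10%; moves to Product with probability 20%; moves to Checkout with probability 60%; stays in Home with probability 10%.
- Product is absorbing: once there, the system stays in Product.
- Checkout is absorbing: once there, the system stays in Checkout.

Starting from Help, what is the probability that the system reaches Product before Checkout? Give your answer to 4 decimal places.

0.4231

Let h(s) be the probability of absorption at Product starting from transient state s. Then h(Product) = 1 and h(Checkout) = 0. By first-step analysis:
h(Help) = 0.4·h(Help) + 0.2·h(Home) + 0.2·1 + 0.2·0
h(Home) = 0.1·h(Help) + 0.1·h(Home) + 0.2·1 + 0.6·0
Solving: h(Help) = 0.4231, h(Home) = 0.2692.
Starting from Help, the probability is 0.4231.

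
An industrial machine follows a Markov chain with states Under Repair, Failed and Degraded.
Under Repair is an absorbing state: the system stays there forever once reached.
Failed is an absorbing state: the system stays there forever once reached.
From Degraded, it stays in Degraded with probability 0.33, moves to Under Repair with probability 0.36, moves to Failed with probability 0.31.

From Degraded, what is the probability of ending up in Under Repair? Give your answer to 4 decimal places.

0.5373

Let h(s) be the probability of absorption at Under Repair starting from transient state s. Then h(Under Repair) = 1 and h(Failed) = 0. By first-step analysis:
h(Degraded) = 0.36·1 + 0.31·0 + 0.33·h(Degraded)
Solving: h(Degraded) = 0.5373.
Starting from Degraded, the probability is 0.5373.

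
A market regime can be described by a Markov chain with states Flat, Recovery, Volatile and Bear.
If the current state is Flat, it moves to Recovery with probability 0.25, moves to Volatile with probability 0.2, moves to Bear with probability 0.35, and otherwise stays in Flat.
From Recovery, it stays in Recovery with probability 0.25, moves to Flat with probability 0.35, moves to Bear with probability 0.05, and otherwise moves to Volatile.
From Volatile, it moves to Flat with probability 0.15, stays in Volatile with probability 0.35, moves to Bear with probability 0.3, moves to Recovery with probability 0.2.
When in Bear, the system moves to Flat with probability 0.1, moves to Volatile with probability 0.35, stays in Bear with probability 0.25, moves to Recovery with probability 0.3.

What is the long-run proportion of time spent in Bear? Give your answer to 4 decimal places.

Let the stationary distribution be π with π = πP and π_1 + π_2 + π_3 + π_4 = 1.
π_1 = 0.2·π_1 + 0.35·π_2 + 0.15·π_3 + 0.1·π_4
π_2 = 0.25·π_1 + 0.25·π_2 + 0.2·π_3 + 0.3·π_4
π_3 = 0.2·π_1 + 0.35·π_2 + 0.35·π_3 + 0.35·π_4
Solving with the normalization constraint gives π = (0.1972, 0.2458, 0.3204, 0.2366).
So the stationary probability of Bear is 0.2366.

0.2366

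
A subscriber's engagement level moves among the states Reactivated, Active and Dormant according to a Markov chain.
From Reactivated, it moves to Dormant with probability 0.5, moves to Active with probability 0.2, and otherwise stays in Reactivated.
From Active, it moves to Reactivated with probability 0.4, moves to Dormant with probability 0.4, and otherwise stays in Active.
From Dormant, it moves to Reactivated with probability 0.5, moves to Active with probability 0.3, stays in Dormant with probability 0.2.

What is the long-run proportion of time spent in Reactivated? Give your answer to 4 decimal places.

0.3969

Let the stationary distribution be π with π = πP and π_1 + π_2 + π_3 = 1.
π_1 = 0.3·π_1 + 0.4·π_2 + 0.5·π_3
π_2 = 0.2·π_1 + 0.2·π_2 + 0.3·π_3
Solving with the normalization constraint gives π = (0.3969, 0.2366, 0.3664).
So the stationary probability of Reactivated is 0.3969.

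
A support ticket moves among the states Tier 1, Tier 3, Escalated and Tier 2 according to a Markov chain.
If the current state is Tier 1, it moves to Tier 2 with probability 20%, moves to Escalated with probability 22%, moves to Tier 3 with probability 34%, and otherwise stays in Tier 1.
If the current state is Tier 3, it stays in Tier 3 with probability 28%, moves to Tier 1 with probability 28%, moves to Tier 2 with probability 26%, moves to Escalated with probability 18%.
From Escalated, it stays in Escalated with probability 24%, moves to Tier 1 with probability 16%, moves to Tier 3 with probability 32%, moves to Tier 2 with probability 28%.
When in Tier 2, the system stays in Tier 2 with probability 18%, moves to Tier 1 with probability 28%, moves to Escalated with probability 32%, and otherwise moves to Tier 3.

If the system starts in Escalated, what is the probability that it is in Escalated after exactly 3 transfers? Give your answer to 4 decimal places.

Propagate the distribution vector 3 transfers from Escalated.
After 0 transfers: (0.0000, 0.0000, 1.0000, 0.0000)
After 1 transfer: (0.1600, 0.3200, 0.2400, 0.2800)
After 2 transfers: (0.2448, 0.2824, 0.2400, 0.2328)
After 3 transfers: (0.2414, 0.2903, 0.2368, 0.2315)
P(in Escalated after 3 transfers) = 0.2368

0.2368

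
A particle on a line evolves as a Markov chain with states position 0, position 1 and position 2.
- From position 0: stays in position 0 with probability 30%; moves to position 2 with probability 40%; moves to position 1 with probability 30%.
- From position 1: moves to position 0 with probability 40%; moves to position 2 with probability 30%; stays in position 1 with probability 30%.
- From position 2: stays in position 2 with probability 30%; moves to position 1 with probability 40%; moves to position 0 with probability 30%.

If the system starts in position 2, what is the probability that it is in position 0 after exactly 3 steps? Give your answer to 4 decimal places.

0.3330

Propagate the distribution vector 3 steps from position 2.
After 0 steps: (0.0000, 0.0000, 1.0000)
After 1 step: (0.3000, 0.4000, 0.3000)
After 2 steps: (0.3400, 0.3300, 0.3300)
After 3 steps: (0.3330, 0.3330, 0.3340)
P(in position 0 after 3 steps) = 0.3330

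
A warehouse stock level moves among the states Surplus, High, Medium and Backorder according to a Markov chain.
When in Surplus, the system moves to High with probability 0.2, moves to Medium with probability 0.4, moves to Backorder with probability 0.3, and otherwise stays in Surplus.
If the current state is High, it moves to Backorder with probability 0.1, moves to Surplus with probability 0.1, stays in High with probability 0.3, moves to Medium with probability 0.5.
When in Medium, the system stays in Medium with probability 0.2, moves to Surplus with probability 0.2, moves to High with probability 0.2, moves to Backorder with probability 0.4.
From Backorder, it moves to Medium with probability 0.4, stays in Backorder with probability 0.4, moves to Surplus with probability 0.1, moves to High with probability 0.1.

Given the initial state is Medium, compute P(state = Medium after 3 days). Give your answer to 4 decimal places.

Propagate the distribution vector 3 days from Medium.
After 0 days: (0.0000, 0.0000, 1.0000, 0.0000)
After 1 day: (0.2000, 0.2000, 0.2000, 0.4000)
After 2 days: (0.1200, 0.1800, 0.3800, 0.3200)
After 3 days: (0.1380, 0.1860, 0.3420, 0.3340)
P(in Medium after 3 days) = 0.3420

0.3420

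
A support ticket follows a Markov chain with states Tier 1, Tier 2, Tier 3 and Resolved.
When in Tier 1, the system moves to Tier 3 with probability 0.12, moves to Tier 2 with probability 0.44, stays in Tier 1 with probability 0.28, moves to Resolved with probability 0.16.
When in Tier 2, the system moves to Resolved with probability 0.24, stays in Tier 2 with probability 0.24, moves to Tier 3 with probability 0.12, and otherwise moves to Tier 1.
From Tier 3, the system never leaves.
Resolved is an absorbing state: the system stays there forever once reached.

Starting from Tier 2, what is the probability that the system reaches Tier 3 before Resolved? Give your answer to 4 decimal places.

Let h(s) be the probability of absorption at Tier 3 starting from transient state s. Then h(Tier 3) = 1 and h(Resolved) = 0. By first-step analysis:
h(Tier 1) = 0.28·h(Tier 1) + 0.44·h(Tier 2) + 0.12·1 + 0.16·0
h(Tier 2) = 0.4·h(Tier 1) + 0.24·h(Tier 2) + 0.12·1 + 0.24·0
Solving: h(Tier 1) = 0.3879, h(Tier 2) = 0.3621.
Starting from Tier 2, the probability is 0.3621.

0.3621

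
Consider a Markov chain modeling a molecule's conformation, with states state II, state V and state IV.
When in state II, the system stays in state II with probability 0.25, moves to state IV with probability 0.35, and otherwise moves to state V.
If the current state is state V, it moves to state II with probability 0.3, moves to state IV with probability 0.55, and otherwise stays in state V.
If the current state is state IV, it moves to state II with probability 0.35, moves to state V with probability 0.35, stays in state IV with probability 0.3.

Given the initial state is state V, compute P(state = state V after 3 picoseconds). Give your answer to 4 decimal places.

Propagate the distribution vector 3 picoseconds from state V.
After 0 picoseconds: (0.0000, 1.0000, 0.0000)
After 1 picosecond: (0.3000, 0.1500, 0.5500)
After 2 picoseconds: (0.3125, 0.3350, 0.3525)
After 3 picoseconds: (0.3020, 0.2986, 0.3994)
P(in state V after 3 picoseconds) = 0.2986

0.2986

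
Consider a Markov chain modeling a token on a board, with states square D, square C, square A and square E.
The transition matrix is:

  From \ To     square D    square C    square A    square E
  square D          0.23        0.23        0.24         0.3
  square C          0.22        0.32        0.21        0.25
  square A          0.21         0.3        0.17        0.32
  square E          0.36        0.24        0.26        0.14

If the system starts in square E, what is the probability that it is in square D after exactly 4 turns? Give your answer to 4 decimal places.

Propagate the distribution vector 4 turns from square E.
After 0 turns: (0.0000, 0.0000, 0.0000, 1.0000)
After 1 turn: (0.3600, 0.2400, 0.2600, 0.1400)
After 2 turns: (0.2406, 0.2712, 0.2174, 0.2708)
After 3 turns: (0.2581, 0.2723, 0.2221, 0.2475)
After 4 turns: (0.2550, 0.2725, 0.2212, 0.2512)
P(in square D after 4 turns) = 0.2550

0.2550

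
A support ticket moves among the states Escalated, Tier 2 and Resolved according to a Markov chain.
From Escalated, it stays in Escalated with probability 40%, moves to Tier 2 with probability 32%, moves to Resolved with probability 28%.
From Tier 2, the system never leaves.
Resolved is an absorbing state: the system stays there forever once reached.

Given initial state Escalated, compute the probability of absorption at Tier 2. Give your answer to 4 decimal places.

Let h(s) be the probability of absorption at Tier 2 starting from transient state s. Then h(Tier 2) = 1 and h(Resolved) = 0. By first-step analysis:
h(Escalated) = 0.4·h(Escalated) + 0.32·1 + 0.28·0
Solving: h(Escalated) = 0.5333.
Starting from Escalated, the probability is 0.5333.

0.5333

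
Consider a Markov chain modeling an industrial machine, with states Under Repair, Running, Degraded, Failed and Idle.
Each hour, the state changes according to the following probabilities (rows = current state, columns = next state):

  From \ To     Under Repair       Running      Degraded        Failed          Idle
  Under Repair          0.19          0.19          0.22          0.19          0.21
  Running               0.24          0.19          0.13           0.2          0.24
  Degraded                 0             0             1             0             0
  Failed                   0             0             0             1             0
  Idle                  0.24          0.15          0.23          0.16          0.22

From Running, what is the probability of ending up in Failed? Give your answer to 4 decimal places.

0.5209

Let h(s) be the probability of absorption at Failed starting from transient state s. Then h(Failed) = 1 and h(Degraded) = 0. By first-step analysis:
h(Under Repair) = 0.19·h(Under Repair) + 0.19·h(Running) + 0.22·0 + 0.19·1 + 0.21·h(Idle)
h(Running) = 0.24·h(Under Repair) + 0.19·h(Running) + 0.13·0 + 0.2·1 + 0.24·h(Idle)
h(Idle) = 0.24·h(Under Repair) + 0.15·h(Running) + 0.23·0 + 0.16·1 + 0.22·h(Idle)
Solving: h(Under Repair) = 0.4737, h(Running) = 0.5209, h(Idle) = 0.4511.
Starting from Running, the probability is 0.5209.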